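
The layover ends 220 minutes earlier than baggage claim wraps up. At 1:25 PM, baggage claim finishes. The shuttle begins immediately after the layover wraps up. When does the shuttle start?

The layover ends at 1:25 PM − 220 min = 9:45 AM.
So the shuttle starts at 9:45 AM.

9:45 AM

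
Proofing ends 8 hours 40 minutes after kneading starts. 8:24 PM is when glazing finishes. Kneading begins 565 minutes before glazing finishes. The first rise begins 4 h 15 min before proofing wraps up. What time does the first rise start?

3:24 PM

Kneading starts at 8:24 PM − 565 min = 10:59 AM.
Proofing ends at 10:59 AM + 520 min = 7:39 PM.
The first rise starts at 7:39 PM − 255 min = 3:24 PM.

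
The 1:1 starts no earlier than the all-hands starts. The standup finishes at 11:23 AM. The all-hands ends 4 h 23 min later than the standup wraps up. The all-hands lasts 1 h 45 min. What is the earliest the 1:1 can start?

2:01 PM

The all-hands ends at 11:23 AM + 263 min = 3:46 PM.
The all-hands starts at 3:46 PM − 105 min = 2:01 PM.
The 1:1 is bounded by the all-hands, so the earliest it can start is 2:01 PM.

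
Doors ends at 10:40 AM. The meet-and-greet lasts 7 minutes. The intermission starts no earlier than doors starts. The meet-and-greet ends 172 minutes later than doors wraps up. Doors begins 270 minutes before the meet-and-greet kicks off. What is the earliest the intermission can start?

8:55 AM

The meet-and-greet ends at 10:40 AM + 172 min = 1:32 PM.
The meet-and-greet starts at 1:32 PM − 7 min = 1:25 PM.
Doors starts at 1:25 PM − 270 min = 8:55 AM.
The intermission is bounded by doors, so the earliest it can start is 8:55 AM.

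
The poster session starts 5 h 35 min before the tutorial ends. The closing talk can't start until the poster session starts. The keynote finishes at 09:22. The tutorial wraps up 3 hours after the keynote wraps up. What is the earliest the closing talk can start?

The tutorial ends at 09:22 + 180 min = 12:22.
The poster session starts at 12:22 − 335 min = 06:47.
The closing talk is bounded by the poster session, so the earliest it can start is 06:47.

06:47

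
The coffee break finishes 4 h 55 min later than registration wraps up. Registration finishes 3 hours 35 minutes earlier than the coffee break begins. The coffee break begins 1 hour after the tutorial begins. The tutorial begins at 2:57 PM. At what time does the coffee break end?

5:17 PM

The coffee break starts at 2:57 PM + 60 min = 3:57 PM.
Registration ends at 3:57 PM − 215 min = 12:22 PM.
The coffee break ends at 12:22 PM + 295 min = 5:17 PM.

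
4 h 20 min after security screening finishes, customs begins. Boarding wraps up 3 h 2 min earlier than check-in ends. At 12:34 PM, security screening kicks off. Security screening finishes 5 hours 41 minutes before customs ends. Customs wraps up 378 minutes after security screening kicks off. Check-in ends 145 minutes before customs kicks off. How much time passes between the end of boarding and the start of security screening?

Customs ends at 12:34 PM + 378 min = 6:52 PM.
Security screening ends at 6:52 PM − 341 min = 1:11 PM.
Customs starts at 1:11 PM + 260 min = 5:31 PM.
Check-in ends at 5:31 PM − 145 min = 3:06 PM.
Boarding ends at 3:06 PM − 182 min = 12:04 PM.
From 12:04 PM to 12:34 PM is half an hour.

half an hour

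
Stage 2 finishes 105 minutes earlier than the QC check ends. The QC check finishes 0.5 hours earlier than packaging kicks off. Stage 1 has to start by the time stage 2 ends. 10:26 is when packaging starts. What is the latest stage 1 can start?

The QC check ends at 10:26 − 30 min = 09:56.
Stage 2 ends at 09:56 − 105 min = 08:11.
Stage 1 is bounded by stage 2, so the latest it can start is 08:11.

08:11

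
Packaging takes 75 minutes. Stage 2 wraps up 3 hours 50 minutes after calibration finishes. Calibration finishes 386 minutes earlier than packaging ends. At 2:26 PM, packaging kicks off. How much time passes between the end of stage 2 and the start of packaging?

Packaging ends at 2:26 PM + 75 min = 3:41 PM.
Calibration ends at 3:41 PM − 386 min = 9:15 AM.
Stage 2 ends at 9:15 AM + 230 min = 1:05 PM.
From 1:05 PM to 2:26 PM is 1 h 21 min.

1 h 21 min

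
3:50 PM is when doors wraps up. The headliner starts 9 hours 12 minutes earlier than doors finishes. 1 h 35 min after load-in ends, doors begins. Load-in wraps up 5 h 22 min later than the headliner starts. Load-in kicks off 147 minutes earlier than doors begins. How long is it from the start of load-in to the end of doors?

4 hours 42 minutes

The headliner starts at 3:50 PM − 552 min = 6:38 AM.
Load-in ends at 6:38 AM + 322 min = 12:00 PM.
Doors starts at 12:00 PM + 95 min = 1:35 PM.
Load-in starts at 1:35 PM − 147 min = 11:08 AM.
From 11:08 AM to 3:50 PM is 4 hours 42 minutes.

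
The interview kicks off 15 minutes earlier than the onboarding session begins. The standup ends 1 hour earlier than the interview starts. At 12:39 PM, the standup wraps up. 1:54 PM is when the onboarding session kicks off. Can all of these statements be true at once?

Yes

The interview starts at 1:54 PM − 15 min = 1:39 PM.
The standup ends at 1:39 PM − 60 min = 12:39 PM.
That matches the stated 12:39 PM, so the schedule is consistent.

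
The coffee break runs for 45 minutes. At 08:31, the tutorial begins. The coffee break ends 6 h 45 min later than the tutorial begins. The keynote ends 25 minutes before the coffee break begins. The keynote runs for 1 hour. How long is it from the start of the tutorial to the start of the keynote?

275 minutes

The coffee break ends at 08:31 + 405 min = 15:16.
The coffee break starts at 15:16 − 45 min = 14:31.
The keynote ends at 14:31 − 25 min = 14:06.
The keynote starts at 14:06 − 60 min = 13:06.
From 08:31 to 13:06 is 275 minutes.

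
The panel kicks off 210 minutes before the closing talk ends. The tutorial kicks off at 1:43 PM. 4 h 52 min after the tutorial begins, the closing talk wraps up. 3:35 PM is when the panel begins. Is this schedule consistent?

The closing talk ends at 1:43 PM + 292 min = 6:35 PM.
The panel starts at 6:35 PM − 210 min = 3:05 PM.
But the panel is also said to start at 3:35 PM — a 30-minute conflict.

No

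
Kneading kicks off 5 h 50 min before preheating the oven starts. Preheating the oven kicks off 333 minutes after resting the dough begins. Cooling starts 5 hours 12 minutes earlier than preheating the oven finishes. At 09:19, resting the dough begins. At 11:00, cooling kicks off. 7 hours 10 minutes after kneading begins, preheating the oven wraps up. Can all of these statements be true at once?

Yes

Preheating the oven starts at 09:19 + 333 min = 14:52.
Kneading starts at 14:52 − 350 min = 09:02.
Preheating the oven ends at 09:02 + 430 min = 16:12.
Cooling starts at 16:12 − 312 min = 11:00.
That matches the stated 11:00, so the schedule is consistent.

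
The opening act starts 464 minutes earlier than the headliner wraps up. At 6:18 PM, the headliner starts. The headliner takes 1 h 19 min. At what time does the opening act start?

The headliner ends at 6:18 PM + 79 min = 7:37 PM.
The opening act starts at 7:37 PM − 464 min = 11:53 AM.

11:53 AM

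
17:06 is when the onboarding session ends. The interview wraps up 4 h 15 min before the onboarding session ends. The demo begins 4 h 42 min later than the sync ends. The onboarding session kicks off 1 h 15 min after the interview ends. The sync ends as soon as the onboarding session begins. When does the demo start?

The interview ends at 17:06 − 255 min = 12:51.
The onboarding session starts at 12:51 + 75 min = 14:06.
So the sync ends at 14:06.
The demo starts at 14:06 + 282 min = 18:48.

18:48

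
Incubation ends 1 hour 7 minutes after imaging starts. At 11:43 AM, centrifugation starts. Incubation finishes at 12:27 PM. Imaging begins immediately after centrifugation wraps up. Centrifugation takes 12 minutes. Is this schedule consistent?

Centrifugation ends at 11:43 AM + 12 min = 11:55 AM.
So imaging starts at 11:55 AM.
Incubation ends at 11:55 AM + 67 min = 1:02 PM.
But incubation is also said to end at 12:27 PM — a 35-minute conflict.

No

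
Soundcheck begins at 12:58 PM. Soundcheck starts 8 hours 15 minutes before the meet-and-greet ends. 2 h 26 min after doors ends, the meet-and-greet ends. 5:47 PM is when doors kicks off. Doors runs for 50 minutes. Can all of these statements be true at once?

Doors ends at 5:47 PM + 50 min = 6:37 PM.
The meet-and-greet ends at 6:37 PM + 146 min = 9:03 PM.
Soundcheck starts at 9:03 PM − 495 min = 12:48 PM.
But soundcheck is also said to start at 12:58 PM — a 10-minute conflict.

No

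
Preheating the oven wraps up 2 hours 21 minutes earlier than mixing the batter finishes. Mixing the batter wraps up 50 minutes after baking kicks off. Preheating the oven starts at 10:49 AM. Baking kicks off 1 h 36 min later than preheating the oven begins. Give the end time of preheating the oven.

Baking starts at 10:49 AM + 96 min = 12:25 PM.
Mixing the batter ends at 12:25 PM + 50 min = 1:15 PM.
Preheating the oven ends at 1:15 PM − 141 min = 10:54 AM.

10:54 AM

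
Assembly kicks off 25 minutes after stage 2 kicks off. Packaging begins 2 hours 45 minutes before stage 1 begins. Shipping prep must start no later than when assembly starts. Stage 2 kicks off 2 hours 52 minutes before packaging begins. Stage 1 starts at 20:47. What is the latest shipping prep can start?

Packaging starts at 20:47 − 165 min = 18:02.
Stage 2 starts at 18:02 − 172 min = 15:10.
Assembly starts at 15:10 + 25 min = 15:35.
Shipping prep is bounded by assembly, so the latest it can start is 15:35.

15:35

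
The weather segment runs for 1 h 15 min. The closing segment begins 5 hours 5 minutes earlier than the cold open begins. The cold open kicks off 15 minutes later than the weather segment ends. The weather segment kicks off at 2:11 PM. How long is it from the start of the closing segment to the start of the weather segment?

The weather segment ends at 2:11 PM + 75 min = 3:26 PM.
The cold open starts at 3:26 PM + 15 min = 3:41 PM.
The closing segment starts at 3:41 PM − 305 min = 10:36 AM.
From 10:36 AM to 2:11 PM is 3 h 35 min.

3 h 35 min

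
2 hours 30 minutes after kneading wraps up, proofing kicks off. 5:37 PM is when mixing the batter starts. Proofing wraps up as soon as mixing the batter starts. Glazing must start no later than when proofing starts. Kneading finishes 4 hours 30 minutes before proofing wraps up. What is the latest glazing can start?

3:37 PM

Proofing ends at 5:37 PM.
Kneading ends at 5:37 PM − 270 min = 1:07 PM.
Proofing starts at 1:07 PM + 150 min = 3:37 PM.
Glazing is bounded by proofing, so the latest it can start is 3:37 PM.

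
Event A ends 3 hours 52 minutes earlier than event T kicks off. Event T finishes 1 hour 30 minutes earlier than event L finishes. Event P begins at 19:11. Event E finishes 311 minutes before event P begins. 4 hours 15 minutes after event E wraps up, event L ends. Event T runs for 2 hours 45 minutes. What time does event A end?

10:08

Event E ends at 19:11 − 311 min = 14:00.
Event L ends at 14:00 + 255 min = 18:15.
Event T ends at 18:15 − 90 min = 16:45.
Event T starts at 16:45 − 165 min = 14:00.
Event A ends at 14:00 − 232 min = 10:08.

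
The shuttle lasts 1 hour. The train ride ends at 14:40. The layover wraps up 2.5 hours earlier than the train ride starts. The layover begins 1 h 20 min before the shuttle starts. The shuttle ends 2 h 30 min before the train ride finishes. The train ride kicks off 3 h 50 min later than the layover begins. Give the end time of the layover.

The shuttle ends at 14:40 − 150 min = 12:10.
The shuttle starts at 12:10 − 60 min = 11:10.
The layover starts at 11:10 − 80 min = 09:50.
The train ride starts at 09:50 + 230 min = 13:40.
The layover ends at 13:40 − 150 min = 11:10.

11:10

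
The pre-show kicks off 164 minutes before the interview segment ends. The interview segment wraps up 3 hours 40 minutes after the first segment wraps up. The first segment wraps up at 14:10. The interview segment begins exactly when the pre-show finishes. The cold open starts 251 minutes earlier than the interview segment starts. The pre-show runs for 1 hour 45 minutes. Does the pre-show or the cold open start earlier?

The interview segment ends at 14:10 + 220 min = 17:50.
The pre-show starts at 17:50 − 164 min = 15:06.
The pre-show ends at 15:06 + 105 min = 16:51.
So the interview segment starts at 16:51.
The cold open starts at 16:51 − 251 min = 12:40.
The pre-show starts at 15:06 and the cold open starts at 12:40, so the cold open is first.

the cold open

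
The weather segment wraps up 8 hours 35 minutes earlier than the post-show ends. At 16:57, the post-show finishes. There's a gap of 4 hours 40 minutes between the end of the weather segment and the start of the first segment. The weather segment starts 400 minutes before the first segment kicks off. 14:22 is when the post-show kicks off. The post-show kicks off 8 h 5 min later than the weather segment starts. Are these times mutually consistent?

No

The weather segment ends at 16:57 − 515 min = 08:22.
The first segment starts at 08:22 + 280 min = 13:02.
The weather segment starts at 13:02 − 400 min = 06:22.
The post-show starts at 06:22 + 485 min = 14:27.
But the post-show is also said to start at 14:22 — a 5-minute conflict.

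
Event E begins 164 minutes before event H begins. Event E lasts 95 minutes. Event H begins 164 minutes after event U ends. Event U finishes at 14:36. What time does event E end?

16:11

Event H starts at 14:36 + 164 min = 17:20.
Event E starts at 17:20 − 164 min = 14:36.
Event E ends at 14:36 + 95 min = 16:11.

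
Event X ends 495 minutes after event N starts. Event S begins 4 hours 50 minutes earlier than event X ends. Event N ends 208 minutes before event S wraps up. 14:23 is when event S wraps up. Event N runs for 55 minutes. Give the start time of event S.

Event N ends at 14:23 − 208 min = 10:55.
Event N starts at 10:55 − 55 min = 10:00.
Event X ends at 10:00 + 495 min = 18:15.
Event S starts at 18:15 − 290 min = 13:25.

13:25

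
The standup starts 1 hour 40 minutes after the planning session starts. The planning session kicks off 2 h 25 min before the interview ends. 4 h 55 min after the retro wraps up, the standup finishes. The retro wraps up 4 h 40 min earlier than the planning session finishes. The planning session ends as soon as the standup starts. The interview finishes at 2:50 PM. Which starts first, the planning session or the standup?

the planning session

The planning session starts at 2:50 PM − 145 min = 12:25 PM.
The standup starts at 12:25 PM + 100 min = 2:05 PM.
The planning session starts at 12:25 PM and the standup starts at 2:05 PM, so the planning session is first.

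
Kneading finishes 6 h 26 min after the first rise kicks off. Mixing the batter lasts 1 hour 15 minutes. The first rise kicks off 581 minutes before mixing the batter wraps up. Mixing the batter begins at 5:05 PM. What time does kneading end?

Mixing the batter ends at 5:05 PM + 75 min = 6:20 PM.
The first rise starts at 6:20 PM − 581 min = 8:39 AM.
Kneading ends at 8:39 AM + 386 min = 3:05 PM.

3:05 PM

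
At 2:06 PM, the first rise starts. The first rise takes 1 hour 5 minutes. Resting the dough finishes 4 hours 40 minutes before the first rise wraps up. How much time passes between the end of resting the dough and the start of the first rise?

215 minutes

The first rise ends at 2:06 PM + 65 min = 3:11 PM.
Resting the dough ends at 3:11 PM − 280 min = 10:31 AM.
From 10:31 AM to 2:06 PM is 215 minutes.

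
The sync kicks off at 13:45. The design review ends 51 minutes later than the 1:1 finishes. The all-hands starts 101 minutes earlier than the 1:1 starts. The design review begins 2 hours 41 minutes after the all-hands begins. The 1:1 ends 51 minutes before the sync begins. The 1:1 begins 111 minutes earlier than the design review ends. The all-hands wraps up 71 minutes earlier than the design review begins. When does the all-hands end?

The 1:1 ends at 13:45 − 51 min = 12:54.
The design review ends at 12:54 + 51 min = 13:45.
The 1:1 starts at 13:45 − 111 min = 11:54.
The all-hands starts at 11:54 − 101 min = 10:13.
The design review starts at 10:13 + 161 min = 12:54.
The all-hands ends at 12:54 − 71 min = 11:43.

11:43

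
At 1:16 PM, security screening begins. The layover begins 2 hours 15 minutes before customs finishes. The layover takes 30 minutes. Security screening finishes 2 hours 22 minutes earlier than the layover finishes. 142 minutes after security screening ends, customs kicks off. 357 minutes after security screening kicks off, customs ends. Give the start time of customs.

5:28 PM

Customs ends at 1:16 PM + 357 min = 7:13 PM.
The layover starts at 7:13 PM − 135 min = 4:58 PM.
The layover ends at 4:58 PM + 30 min = 5:28 PM.
Security screening ends at 5:28 PM − 142 min = 3:06 PM.
Customs starts at 3:06 PM + 142 min = 5:28 PM.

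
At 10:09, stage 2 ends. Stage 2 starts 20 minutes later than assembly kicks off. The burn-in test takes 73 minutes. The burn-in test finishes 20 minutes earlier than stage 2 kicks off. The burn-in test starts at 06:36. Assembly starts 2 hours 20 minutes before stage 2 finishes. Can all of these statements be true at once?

Yes

Assembly starts at 10:09 − 140 min = 07:49.
Stage 2 starts at 07:49 + 20 min = 08:09.
The burn-in test ends at 08:09 − 20 min = 07:49.
The burn-in test starts at 07:49 − 73 min = 06:36.
That matches the stated 06:36, so the schedule is consistent.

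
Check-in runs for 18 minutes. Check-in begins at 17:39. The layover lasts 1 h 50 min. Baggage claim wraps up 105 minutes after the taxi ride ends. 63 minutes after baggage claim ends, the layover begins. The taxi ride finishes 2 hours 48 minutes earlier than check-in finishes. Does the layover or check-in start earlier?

Check-in ends at 17:39 + 18 min = 17:57.
The taxi ride ends at 17:57 − 168 min = 15:09.
Baggage claim ends at 15:09 + 105 min = 16:54.
The layover starts at 16:54 + 63 min = 17:57.
The layover starts at 17:57 and check-in starts at 17:39, so check-in is first.

check-in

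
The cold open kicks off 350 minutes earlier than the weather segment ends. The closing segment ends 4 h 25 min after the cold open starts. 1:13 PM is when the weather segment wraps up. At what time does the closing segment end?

11:48 AM

The cold open starts at 1:13 PM − 350 min = 7:23 AM.
The closing segment ends at 7:23 AM + 265 min = 11:48 AM.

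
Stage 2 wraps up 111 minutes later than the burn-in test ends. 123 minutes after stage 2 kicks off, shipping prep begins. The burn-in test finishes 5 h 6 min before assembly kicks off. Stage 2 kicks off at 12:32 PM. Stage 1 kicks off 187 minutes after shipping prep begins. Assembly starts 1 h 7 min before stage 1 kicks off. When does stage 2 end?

1:20 PM

Shipping prep starts at 12:32 PM + 123 min = 2:35 PM.
Stage 1 starts at 2:35 PM + 187 min = 5:42 PM.
Assembly starts at 5:42 PM − 67 min = 4:35 PM.
The burn-in test ends at 4:35 PM − 306 min = 11:29 AM.
Stage 2 ends at 11:29 AM + 111 min = 1:20 PM.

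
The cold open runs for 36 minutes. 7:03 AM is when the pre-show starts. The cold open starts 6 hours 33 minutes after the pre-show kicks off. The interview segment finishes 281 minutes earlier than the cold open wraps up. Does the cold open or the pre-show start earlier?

the pre-show

The cold open starts at 7:03 AM + 393 min = 1:36 PM.
The cold open starts at 1:36 PM and the pre-show starts at 7:03 AM, so the pre-show is first.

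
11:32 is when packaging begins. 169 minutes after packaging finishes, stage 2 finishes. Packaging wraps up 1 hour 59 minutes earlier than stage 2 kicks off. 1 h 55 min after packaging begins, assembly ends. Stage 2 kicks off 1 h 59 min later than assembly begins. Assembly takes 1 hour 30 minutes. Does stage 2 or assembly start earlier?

Assembly ends at 11:32 + 115 min = 13:27.
Assembly starts at 13:27 − 90 min = 11:57.
Stage 2 starts at 11:57 + 119 min = 13:56.
Stage 2 starts at 13:56 and assembly starts at 11:57, so assembly is first.

assembly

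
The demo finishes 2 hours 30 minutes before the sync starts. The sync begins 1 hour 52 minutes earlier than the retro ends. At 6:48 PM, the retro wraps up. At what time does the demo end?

2:26 PM

The sync starts at 6:48 PM − 112 min = 4:56 PM.
The demo ends at 4:56 PM − 150 min = 2:26 PM.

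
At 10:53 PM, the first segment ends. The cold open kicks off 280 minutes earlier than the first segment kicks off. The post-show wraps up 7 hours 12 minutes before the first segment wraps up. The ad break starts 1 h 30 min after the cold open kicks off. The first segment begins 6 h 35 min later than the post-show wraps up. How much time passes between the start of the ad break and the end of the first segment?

The post-show ends at 10:53 PM − 432 min = 3:41 PM.
The first segment starts at 3:41 PM + 395 min = 10:16 PM.
The cold open starts at 10:16 PM − 280 min = 5:36 PM.
The ad break starts at 5:36 PM + 90 min = 7:06 PM.
From 7:06 PM to 10:53 PM is 3 hours 47 minutes.

3 hours 47 minutes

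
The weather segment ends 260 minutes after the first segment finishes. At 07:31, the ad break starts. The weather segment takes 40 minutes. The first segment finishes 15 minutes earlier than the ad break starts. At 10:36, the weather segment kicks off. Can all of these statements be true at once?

The first segment ends at 07:31 − 15 min = 07:16.
The weather segment ends at 07:16 + 260 min = 11:36.
The weather segment starts at 11:36 − 40 min = 10:56.
But the weather segment is also said to start at 10:36 — a 20-minute conflict.

No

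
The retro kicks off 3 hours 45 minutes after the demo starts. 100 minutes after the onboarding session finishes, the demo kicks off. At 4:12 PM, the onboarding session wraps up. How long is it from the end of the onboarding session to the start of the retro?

The demo starts at 4:12 PM + 100 min = 5:52 PM.
The retro starts at 5:52 PM + 225 min = 9:37 PM.
From 4:12 PM to 9:37 PM is 325 minutes.

325 minutes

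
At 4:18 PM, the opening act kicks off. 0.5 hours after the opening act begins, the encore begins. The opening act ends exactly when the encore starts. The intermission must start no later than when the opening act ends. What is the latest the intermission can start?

The encore starts at 4:18 PM + 30 min = 4:48 PM.
So the opening act ends at 4:48 PM.
The intermission is bounded by the opening act, so the latest it can start is 4:48 PM.

4:48 PM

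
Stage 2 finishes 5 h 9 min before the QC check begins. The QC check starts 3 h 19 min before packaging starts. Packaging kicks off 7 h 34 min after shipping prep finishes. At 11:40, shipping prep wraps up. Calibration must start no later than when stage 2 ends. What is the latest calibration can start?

Packaging starts at 11:40 + 454 min = 19:14.
The QC check starts at 19:14 − 199 min = 15:55.
Stage 2 ends at 15:55 − 309 min = 10:46.
Calibration is bounded by stage 2, so the latest it can start is 10:46.

10:46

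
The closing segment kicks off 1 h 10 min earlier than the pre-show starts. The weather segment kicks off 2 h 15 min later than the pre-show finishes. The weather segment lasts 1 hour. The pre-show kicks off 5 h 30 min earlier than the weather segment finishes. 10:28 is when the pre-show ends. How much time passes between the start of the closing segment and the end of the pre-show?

The weather segment starts at 10:28 + 135 min = 12:43.
The weather segment ends at 12:43 + 60 min = 13:43.
The pre-show starts at 13:43 − 330 min = 08:13.
The closing segment starts at 08:13 − 70 min = 07:03.
From 07:03 to 10:28 is 3 hours 25 minutes.

3 hours 25 minutes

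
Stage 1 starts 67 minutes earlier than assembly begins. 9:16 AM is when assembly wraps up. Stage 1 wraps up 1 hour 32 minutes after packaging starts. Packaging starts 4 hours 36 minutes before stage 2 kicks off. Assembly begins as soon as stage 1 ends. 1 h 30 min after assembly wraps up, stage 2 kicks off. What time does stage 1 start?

Stage 2 starts at 9:16 AM + 90 min = 10:46 AM.
Packaging starts at 10:46 AM − 276 min = 6:10 AM.
Stage 1 ends at 6:10 AM + 92 min = 7:42 AM.
So assembly starts at 7:42 AM.
Stage 1 starts at 7:42 AM − 67 min = 6:35 AM.

6:35 AM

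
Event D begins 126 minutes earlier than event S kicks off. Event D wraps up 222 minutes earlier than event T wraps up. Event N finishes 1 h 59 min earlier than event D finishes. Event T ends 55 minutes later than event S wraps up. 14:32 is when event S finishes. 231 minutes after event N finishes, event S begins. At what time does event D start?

Event T ends at 14:32 + 55 min = 15:27.
Event D ends at 15:27 − 222 min = 11:45.
Event N ends at 11:45 − 119 min = 09:46.
Event S starts at 09:46 + 231 min = 13:37.
Event D starts at 13:37 − 126 min = 11:31.

11:31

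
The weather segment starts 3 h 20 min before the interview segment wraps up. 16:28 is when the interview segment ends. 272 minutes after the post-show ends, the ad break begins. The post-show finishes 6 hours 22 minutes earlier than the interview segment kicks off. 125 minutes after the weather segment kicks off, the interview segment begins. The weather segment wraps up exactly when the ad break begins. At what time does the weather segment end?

The weather segment starts at 16:28 − 200 min = 13:08.
The interview segment starts at 13:08 + 125 min = 15:13.
The post-show ends at 15:13 − 382 min = 08:51.
The ad break starts at 08:51 + 272 min = 13:23.
So the weather segment ends at 13:23.

13:23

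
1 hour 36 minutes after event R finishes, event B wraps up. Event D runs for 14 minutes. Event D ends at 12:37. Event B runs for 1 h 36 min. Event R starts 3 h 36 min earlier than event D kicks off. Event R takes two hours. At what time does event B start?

10:47

Event D starts at 12:37 − 14 min = 12:23.
Event R starts at 12:23 − 216 min = 08:47.
Event R ends at 08:47 + 120 min = 10:47.
Event B ends at 10:47 + 96 min = 12:23.
Event B starts at 12:23 − 96 min = 10:47.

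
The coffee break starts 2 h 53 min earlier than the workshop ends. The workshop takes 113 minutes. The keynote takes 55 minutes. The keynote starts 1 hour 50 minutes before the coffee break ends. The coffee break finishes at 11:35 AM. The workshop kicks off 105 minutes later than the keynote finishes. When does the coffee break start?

The keynote starts at 11:35 AM − 110 min = 9:45 AM.
The keynote ends at 9:45 AM + 55 min = 10:40 AM.
The workshop starts at 10:40 AM + 105 min = 12:25 PM.
The workshop ends at 12:25 PM + 113 min = 2:18 PM.
The coffee break starts at 2:18 PM − 173 min = 11:25 AM.

11:25 AM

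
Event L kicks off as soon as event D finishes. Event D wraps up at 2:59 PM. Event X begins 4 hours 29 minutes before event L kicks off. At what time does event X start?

10:30 AM

Event L starts at 2:59 PM.
Event X starts at 2:59 PM − 269 min = 10:30 AM.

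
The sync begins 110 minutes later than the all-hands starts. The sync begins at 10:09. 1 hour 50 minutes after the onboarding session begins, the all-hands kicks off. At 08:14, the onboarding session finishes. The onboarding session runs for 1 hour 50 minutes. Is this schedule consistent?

The onboarding session starts at 08:14 − 110 min = 06:24.
The all-hands starts at 06:24 + 110 min = 08:14.
The sync starts at 08:14 + 110 min = 10:04.
But the sync is also said to start at 10:09 — a 5-minute conflict.

No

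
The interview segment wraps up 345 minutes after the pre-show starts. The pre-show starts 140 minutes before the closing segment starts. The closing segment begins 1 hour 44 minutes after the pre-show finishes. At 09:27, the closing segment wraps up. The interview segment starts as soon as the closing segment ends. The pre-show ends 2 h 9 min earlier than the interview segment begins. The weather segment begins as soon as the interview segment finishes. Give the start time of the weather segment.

12:27

The interview segment starts at 09:27.
The pre-show ends at 09:27 − 129 min = 07:18.
The closing segment starts at 07:18 + 104 min = 09:02.
The pre-show starts at 09:02 − 140 min = 06:42.
The interview segment ends at 06:42 + 345 min = 12:27.
So the weather segment starts at 12:27.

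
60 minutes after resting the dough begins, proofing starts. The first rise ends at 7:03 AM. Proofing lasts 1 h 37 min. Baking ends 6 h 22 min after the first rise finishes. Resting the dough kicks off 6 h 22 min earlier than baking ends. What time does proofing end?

9:40 AM

Baking ends at 7:03 AM + 382 min = 1:25 PM.
Resting the dough starts at 1:25 PM − 382 min = 7:03 AM.
Proofing starts at 7:03 AM + 60 min = 8:03 AM.
Proofing ends at 8:03 AM + 97 min = 9:40 AM.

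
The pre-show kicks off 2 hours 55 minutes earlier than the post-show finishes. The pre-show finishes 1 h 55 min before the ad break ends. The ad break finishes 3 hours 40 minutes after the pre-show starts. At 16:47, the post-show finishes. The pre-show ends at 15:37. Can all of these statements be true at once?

Yes

The pre-show starts at 16:47 − 175 min = 13:52.
The ad break ends at 13:52 + 220 min = 17:32.
The pre-show ends at 17:32 − 115 min = 15:37.
That matches the stated 15:37, so the schedule is consistent.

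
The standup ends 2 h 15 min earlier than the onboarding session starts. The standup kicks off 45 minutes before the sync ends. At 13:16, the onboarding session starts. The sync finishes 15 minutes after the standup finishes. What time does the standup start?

10:31

The standup ends at 13:16 − 135 min = 11:01.
The sync ends at 11:01 + 15 min = 11:16.
The standup starts at 11:16 − 45 min = 10:31.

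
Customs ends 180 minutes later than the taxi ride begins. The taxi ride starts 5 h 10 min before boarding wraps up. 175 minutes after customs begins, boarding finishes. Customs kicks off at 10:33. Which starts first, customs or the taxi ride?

Boarding ends at 10:33 + 175 min = 13:28.
The taxi ride starts at 13:28 − 310 min = 08:18.
Customs starts at 10:33 and the taxi ride starts at 08:18, so the taxi ride is first.

the taxi ride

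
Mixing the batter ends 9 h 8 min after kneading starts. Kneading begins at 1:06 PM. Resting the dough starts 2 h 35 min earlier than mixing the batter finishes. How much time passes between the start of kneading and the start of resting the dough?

Mixing the batter ends at 1:06 PM + 548 min = 10:14 PM.
Resting the dough starts at 10:14 PM − 155 min = 7:39 PM.
From 1:06 PM to 7:39 PM is 6 hours 33 minutes.

6 hours 33 minutes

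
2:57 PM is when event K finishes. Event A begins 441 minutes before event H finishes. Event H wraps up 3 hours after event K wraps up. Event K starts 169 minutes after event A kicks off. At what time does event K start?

1:25 PM

Event H ends at 2:57 PM + 180 min = 5:57 PM.
Event A starts at 5:57 PM − 441 min = 10:36 AM.
Event K starts at 10:36 AM + 169 min = 1:25 PM.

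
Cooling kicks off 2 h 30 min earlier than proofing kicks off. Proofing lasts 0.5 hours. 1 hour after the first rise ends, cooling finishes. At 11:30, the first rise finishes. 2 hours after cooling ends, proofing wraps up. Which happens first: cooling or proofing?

cooling

Cooling ends at 11:30 + 60 min = 12:30.
Proofing ends at 12:30 + 120 min = 14:30.
Proofing starts at 14:30 − 30 min = 14:00.
Cooling starts at 14:00 − 150 min = 11:30.
Cooling starts at 11:30 and proofing starts at 14:00, so cooling is first.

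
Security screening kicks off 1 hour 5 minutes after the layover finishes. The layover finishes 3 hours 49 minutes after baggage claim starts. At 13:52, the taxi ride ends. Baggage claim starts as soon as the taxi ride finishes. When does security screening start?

18:46

Baggage claim starts at 13:52.
The layover ends at 13:52 + 229 min = 17:41.
Security screening starts at 17:41 + 65 min = 18:46.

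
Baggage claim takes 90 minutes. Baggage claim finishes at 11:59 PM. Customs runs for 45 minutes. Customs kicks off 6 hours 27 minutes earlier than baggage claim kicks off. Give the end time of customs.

Baggage claim starts at 11:59 PM − 90 min = 10:29 PM.
Customs starts at 10:29 PM − 387 min = 4:02 PM.
Customs ends at 4:02 PM + 45 min = 4:47 PM.

4:47 PM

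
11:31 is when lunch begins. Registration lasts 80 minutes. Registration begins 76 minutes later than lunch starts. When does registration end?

14:07

Registration starts at 11:31 + 76 min = 12:47.
Registration ends at 12:47 + 80 min = 14:07.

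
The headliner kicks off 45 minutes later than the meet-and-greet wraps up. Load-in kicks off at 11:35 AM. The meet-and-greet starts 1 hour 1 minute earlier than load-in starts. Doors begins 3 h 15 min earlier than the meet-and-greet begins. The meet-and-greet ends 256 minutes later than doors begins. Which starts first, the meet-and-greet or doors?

doors

The meet-and-greet starts at 11:35 AM − 61 min = 10:34 AM.
Doors starts at 10:34 AM − 195 min = 7:19 AM.
The meet-and-greet starts at 10:34 AM and doors starts at 7:19 AM, so doors is first.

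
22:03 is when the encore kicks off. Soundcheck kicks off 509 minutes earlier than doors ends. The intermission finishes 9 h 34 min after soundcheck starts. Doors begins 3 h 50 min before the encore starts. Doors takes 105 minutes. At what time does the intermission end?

21:03

Doors starts at 22:03 − 230 min = 18:13.
Doors ends at 18:13 + 105 min = 19:58.
Soundcheck starts at 19:58 − 509 min = 11:29.
The intermission ends at 11:29 + 574 min = 21:03.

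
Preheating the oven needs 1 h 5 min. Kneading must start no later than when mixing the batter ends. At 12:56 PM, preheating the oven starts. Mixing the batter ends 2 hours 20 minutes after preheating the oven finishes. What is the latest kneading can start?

4:21 PM

Preheating the oven ends at 12:56 PM + 65 min = 2:01 PM.
Mixing the batter ends at 2:01 PM + 140 min = 4:21 PM.
Kneading is bounded by mixing the batter, so the latest it can start is 4:21 PM.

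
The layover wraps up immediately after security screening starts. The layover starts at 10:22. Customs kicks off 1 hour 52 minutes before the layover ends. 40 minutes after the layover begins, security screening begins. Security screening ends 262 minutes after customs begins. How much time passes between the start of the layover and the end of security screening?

Security screening starts at 10:22 + 40 min = 11:02.
So the layover ends at 11:02.
Customs starts at 11:02 − 112 min = 09:10.
Security screening ends at 09:10 + 262 min = 13:32.
From 10:22 to 13:32 is 190 minutes.

190 minutes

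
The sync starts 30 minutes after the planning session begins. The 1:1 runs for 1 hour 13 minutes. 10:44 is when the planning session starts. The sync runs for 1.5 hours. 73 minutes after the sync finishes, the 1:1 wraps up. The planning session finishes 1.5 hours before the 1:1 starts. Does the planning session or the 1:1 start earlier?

the planning session

The sync starts at 10:44 + 30 min = 11:14.
The sync ends at 11:14 + 90 min = 12:44.
The 1:1 ends at 12:44 + 73 min = 13:57.
The 1:1 starts at 13:57 − 73 min = 12:44.
The planning session starts at 10:44 and the 1:1 starts at 12:44, so the planning session is first.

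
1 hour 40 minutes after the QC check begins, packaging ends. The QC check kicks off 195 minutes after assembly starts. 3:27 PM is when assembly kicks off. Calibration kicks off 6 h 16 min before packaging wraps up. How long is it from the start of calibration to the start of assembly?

81 minutes

The QC check starts at 3:27 PM + 195 min = 6:42 PM.
Packaging ends at 6:42 PM + 100 min = 8:22 PM.
Calibration starts at 8:22 PM − 376 min = 2:06 PM.
From 2:06 PM to 3:27 PM is 81 minutes.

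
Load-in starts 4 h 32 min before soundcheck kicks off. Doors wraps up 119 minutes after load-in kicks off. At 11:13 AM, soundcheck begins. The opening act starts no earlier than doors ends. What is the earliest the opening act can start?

8:40 AM

Load-in starts at 11:13 AM − 272 min = 6:41 AM.
Doors ends at 6:41 AM + 119 min = 8:40 AM.
The opening act is bounded by doors, so the earliest it can start is 8:40 AM.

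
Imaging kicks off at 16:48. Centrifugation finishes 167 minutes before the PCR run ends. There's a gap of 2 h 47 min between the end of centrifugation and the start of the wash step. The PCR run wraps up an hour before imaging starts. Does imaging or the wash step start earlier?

the wash step

The PCR run ends at 16:48 − 60 min = 15:48.
Centrifugation ends at 15:48 − 167 min = 13:01.
The wash step starts at 13:01 + 167 min = 15:48.
Imaging starts at 16:48 and the wash step starts at 15:48, so the wash step is first.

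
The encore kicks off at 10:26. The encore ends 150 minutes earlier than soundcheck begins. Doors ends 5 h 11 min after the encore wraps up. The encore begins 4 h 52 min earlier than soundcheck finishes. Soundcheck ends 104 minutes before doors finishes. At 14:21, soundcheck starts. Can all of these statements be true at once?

Yes

The encore ends at 14:21 − 150 min = 11:51.
Doors ends at 11:51 + 311 min = 17:02.
Soundcheck ends at 17:02 − 104 min = 15:18.
The encore starts at 15:18 − 292 min = 10:26.
That matches the stated 10:26, so the schedule is consistent.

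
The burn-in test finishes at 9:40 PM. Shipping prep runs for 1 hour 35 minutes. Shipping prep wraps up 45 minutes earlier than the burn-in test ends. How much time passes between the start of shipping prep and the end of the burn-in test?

140 minutes

Shipping prep ends at 9:40 PM − 45 min = 8:55 PM.
Shipping prep starts at 8:55 PM − 95 min = 7:20 PM.
From 7:20 PM to 9:40 PM is 140 minutes.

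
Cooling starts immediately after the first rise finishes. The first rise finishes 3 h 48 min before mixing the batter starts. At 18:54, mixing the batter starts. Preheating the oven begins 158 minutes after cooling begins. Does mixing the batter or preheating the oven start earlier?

The first rise ends at 18:54 − 228 min = 15:06.
So cooling starts at 15:06.
Preheating the oven starts at 15:06 + 158 min = 17:44.
Mixing the batter starts at 18:54 and preheating the oven starts at 17:44, so preheating the oven is first.

preheating the oven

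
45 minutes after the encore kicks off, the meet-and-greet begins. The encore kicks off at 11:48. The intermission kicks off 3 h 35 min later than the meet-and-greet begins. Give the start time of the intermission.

16:08

The meet-and-greet starts at 11:48 + 45 min = 12:33.
The intermission starts at 12:33 + 215 min = 16:08.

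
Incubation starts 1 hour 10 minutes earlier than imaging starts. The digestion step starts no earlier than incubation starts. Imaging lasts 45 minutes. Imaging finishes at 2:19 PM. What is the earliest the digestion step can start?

Imaging starts at 2:19 PM − 45 min = 1:34 PM.
Incubation starts at 1:34 PM − 70 min = 12:24 PM.
The digestion step is bounded by incubation, so the earliest it can start is 12:24 PM.

12:24 PM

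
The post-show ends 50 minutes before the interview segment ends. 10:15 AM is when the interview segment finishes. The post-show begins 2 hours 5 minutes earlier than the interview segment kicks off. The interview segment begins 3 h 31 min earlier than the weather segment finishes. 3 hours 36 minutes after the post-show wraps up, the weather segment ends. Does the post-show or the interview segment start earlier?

The post-show ends at 10:15 AM − 50 min = 9:25 AM.
The weather segment ends at 9:25 AM + 216 min = 1:01 PM.
The interview segment starts at 1:01 PM − 211 min = 9:30 AM.
The post-show starts at 9:30 AM − 125 min = 7:25 AM.
The post-show starts at 7:25 AM and the interview segment starts at 9:30 AM, so the post-show is first.

the post-show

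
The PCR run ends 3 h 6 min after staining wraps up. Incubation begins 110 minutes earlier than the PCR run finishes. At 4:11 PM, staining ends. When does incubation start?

5:27 PM

The PCR run ends at 4:11 PM + 186 min = 7:17 PM.
Incubation starts at 7:17 PM − 110 min = 5:27 PM.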